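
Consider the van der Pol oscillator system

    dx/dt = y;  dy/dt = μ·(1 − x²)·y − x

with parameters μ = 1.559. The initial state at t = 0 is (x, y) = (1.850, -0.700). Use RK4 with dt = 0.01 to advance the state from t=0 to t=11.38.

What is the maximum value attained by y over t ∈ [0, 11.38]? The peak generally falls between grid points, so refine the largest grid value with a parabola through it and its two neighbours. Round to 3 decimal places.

max y = 3.292

t=0.000: state=(1.850, -0.700)
step 1 (dt=0.01): k1=(-0.700, 0.794), k2=(-0.696, 0.768), k3=(-0.696, 0.769), k4=(-0.692, 0.744); state += dt/6·(k1+2k2+2k3+k4)
t=0.010: state=(1.843, -0.692)
t=0.020: state=(1.836, -0.685)
t=0.030: state=(1.829, -0.678)
continuing one RK4 step at a time; state shown every 50 steps (Δt=0.5):
t=0.500: state=(1.537, -0.629)
t=1.000: state=(1.180, -0.837)
t=1.500: state=(0.639, -1.428)
t=2.000: state=(-0.425, -3.000)
t=2.500: state=(-1.822, -1.478)
t=3.000: state=(-1.996, 0.231)
t=3.500: state=(-1.815, 0.443)
t=4.000: state=(-1.565, 0.564)
t=4.500: state=(-1.237, 0.772)
t=5.000: state=(-0.746, 1.276)
t=5.500: state=(0.193, 2.689)
t=6.000: state=(1.673, 2.087)
t=6.500: state=(2.010, -0.139)
t=7.000: state=(1.849, -0.424)
t=7.500: state=(1.607, -0.542)
t=8.000: state=(1.295, -0.729)
t=8.500: state=(0.840, -1.160)
t=9.000: state=(0.003, -2.393)
t=9.500: state=(-1.490, -2.641)
t=10.000: state=(-2.016, 0.012)
t=10.500: state=(-1.881, 0.403)
t=11.000: state=(-1.649, 0.522)
t=11.380: state=(-1.430, 0.640)
largest grid value and its neighbours: y(5.720)=3.28893, y(5.730)=3.29160, y(5.740)=3.29091
parabola through these three points peaks at t≈5.733 with y≈3.29175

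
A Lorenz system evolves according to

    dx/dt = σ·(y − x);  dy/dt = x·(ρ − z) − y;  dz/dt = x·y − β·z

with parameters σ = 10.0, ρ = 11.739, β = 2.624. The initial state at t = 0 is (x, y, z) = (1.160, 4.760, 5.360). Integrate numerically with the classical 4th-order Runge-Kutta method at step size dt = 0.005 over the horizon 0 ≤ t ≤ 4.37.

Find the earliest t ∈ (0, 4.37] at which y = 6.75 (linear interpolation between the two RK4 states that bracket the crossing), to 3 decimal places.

t=0.000: state=(1.160, 4.760, 5.360)
step 1 (dt=0.005): k1=(36.000, 2.640, -8.543), k2=(35.166, 3.234, -8.050), k3=(35.202, 3.217, -8.062), k4=(34.401, 3.800, -7.578); state += dt/6·(k1+2k2+2k3+k4)
t=0.005: state=(1.336, 4.776, 5.320)
t=0.010: state=(1.504, 4.798, 5.284)
t=0.015: state=(1.666, 4.825, 5.253)
t=0.140: state=(4.626, 6.708, 5.843)
next step: t=0.145: state=(4.730, 6.811, 5.923) — y has crossed 6.75
linear interpolation between t=0.140 (6.70825) and t=0.145 (6.81143) → t≈0.142

t = 0.142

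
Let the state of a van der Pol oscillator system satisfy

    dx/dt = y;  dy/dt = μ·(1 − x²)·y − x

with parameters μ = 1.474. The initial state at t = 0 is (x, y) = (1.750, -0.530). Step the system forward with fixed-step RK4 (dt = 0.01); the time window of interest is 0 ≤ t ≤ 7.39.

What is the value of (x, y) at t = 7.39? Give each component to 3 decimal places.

t=0.000: state=(1.750, -0.530)
step 1 (dt=0.01): k1=(-0.530, -0.139), k2=(-0.531, -0.141), k3=(-0.531, -0.141), k4=(-0.531, -0.144); state += dt/6·(k1+2k2+2k3+k4)
t=0.010: state=(1.745, -0.531)
t=0.020: state=(1.739, -0.533)
t=0.030: state=(1.734, -0.534)
continuing one RK4 step at a time; state shown every 25 steps (Δt=0.25):
t=0.250: state=(1.612, -0.579)
t=0.500: state=(1.458, -0.655)
t=0.750: state=(1.281, -0.769)
t=1.000: state=(1.069, -0.943)
t=1.250: state=(0.801, -1.226)
t=1.500: state=(0.440, -1.705)
t=1.750: state=(-0.077, -2.474)
t=2.000: state=(-0.797, -3.181)
t=2.250: state=(-1.539, -2.436)
t=2.500: state=(-1.936, -0.803)
t=2.750: state=(-2.015, 0.033)
t=3.000: state=(-1.966, 0.315)
t=3.250: state=(-1.872, 0.424)
t=3.500: state=(-1.757, 0.490)
t=3.750: state=(-1.627, 0.555)
t=4.000: state=(-1.478, 0.635)
t=4.250: state=(-1.307, 0.745)
t=4.500: state=(-1.101, 0.910)
t=4.750: state=(-0.843, 1.173)
t=5.000: state=(-0.499, 1.617)
t=5.250: state=(-0.011, 2.344)
t=5.500: state=(0.681, 3.129)
t=5.750: state=(1.446, 2.658)
t=6.000: state=(1.903, 1.004)
t=6.250: state=(2.015, 0.042)
t=6.500: state=(1.976, -0.290)
t=6.750: state=(1.886, -0.412)
t=7.000: state=(1.774, -0.481)
t=7.250: state=(1.646, -0.545)
t=7.390: state=(1.567, -0.586)

(x, y) = (1.567, -0.586)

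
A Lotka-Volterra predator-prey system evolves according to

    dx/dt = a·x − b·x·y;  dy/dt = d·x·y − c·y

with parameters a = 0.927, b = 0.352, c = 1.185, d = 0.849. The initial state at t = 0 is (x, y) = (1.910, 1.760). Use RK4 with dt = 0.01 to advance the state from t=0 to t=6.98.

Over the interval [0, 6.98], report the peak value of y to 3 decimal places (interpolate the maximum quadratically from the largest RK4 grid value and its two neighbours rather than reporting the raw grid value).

t=0.000: state=(1.910, 1.760)
step 1 (dt=0.01): k1=(0.587, 0.768), k2=(0.586, 0.774), k3=(0.586, 0.774), k4=(0.584, 0.781); state += dt/6·(k1+2k2+2k3+k4)
t=0.010: state=(1.916, 1.768)
t=0.020: state=(1.922, 1.776)
t=0.030: state=(1.927, 1.784)
continuing one RK4 step at a time; state shown every 25 steps (Δt=0.25):
t=0.250: state=(2.043, 1.992)
t=0.500: state=(2.133, 2.309)
t=0.750: state=(2.157, 2.711)
t=1.000: state=(2.100, 3.172)
t=1.250: state=(1.962, 3.635)
t=1.500: state=(1.765, 4.018)
t=1.750: state=(1.545, 4.245)
t=2.000: state=(1.337, 4.284)
t=2.250: state=(1.161, 4.150)
t=2.500: state=(1.027, 3.890)
t=2.750: state=(0.933, 3.559)
t=3.000: state=(0.874, 3.204)
t=3.250: state=(0.844, 2.857)
t=3.500: state=(0.839, 2.539)
t=3.750: state=(0.857, 2.259)
t=4.000: state=(0.895, 2.023)
t=4.250: state=(0.953, 1.829)
t=4.500: state=(1.030, 1.678)
t=4.750: state=(1.126, 1.568)
t=5.000: state=(1.241, 1.499)
t=5.250: state=(1.373, 1.470)
t=5.500: state=(1.521, 1.486)
t=5.750: state=(1.678, 1.552)
t=6.000: state=(1.837, 1.675)
t=6.250: state=(1.982, 1.869)
t=6.500: state=(2.096, 2.144)
t=6.750: state=(2.155, 2.506)
t=6.980: state=(2.143, 2.907)
largest grid value and its neighbours: y(1.920)=4.29194, y(1.930)=4.29195, y(1.940)=4.29168
parabola through these three points peaks at t≈1.926 with y≈4.29198

max y = 4.292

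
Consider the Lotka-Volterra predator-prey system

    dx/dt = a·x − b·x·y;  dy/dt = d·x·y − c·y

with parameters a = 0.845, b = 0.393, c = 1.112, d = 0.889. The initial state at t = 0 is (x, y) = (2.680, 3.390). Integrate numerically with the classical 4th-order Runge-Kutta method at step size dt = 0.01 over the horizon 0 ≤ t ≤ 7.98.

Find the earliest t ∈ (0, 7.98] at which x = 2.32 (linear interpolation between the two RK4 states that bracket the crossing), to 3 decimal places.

t=0.000: state=(2.680, 3.390)
step 1 (dt=0.01): k1=(-1.306, 4.307), k2=(-1.325, 4.315), k3=(-1.325, 4.314), k4=(-1.345, 4.321); state += dt/6·(k1+2k2+2k3+k4)
t=0.010: state=(2.667, 3.433)
t=0.020: state=(2.653, 3.476)
t=0.030: state=(2.639, 3.520)
t=0.210: state=(2.330, 4.294)
next step: t=0.220: state=(2.310, 4.335) — x has crossed 2.32
linear interpolation between t=0.210 (2.33016) and t=0.220 (2.31042) → t≈0.215

t = 0.215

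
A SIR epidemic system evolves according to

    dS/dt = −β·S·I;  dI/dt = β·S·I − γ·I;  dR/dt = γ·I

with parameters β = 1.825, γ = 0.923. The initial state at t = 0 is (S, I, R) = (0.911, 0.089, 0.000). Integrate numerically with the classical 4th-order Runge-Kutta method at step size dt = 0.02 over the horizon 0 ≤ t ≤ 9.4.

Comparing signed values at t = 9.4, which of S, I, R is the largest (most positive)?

largest component: R

t=0.000: state=(0.911, 0.089, 0.000)
step 1 (dt=0.02): k1=(-0.148, 0.066, 0.082), k2=(-0.149, 0.066, 0.083), k3=(-0.149, 0.066, 0.083), k4=(-0.150, 0.066, 0.083); state += dt/6·(k1+2k2+2k3+k4)
t=0.020: state=(0.908, 0.090, 0.002)
t=0.040: state=(0.905, 0.092, 0.003)
t=0.060: state=(0.902, 0.093, 0.005)
continuing one RK4 step at a time; state shown every 25 steps (Δt=0.5):
t=0.500: state=(0.827, 0.124, 0.049)
t=1.000: state=(0.726, 0.159, 0.115)
t=1.500: state=(0.620, 0.185, 0.195)
t=2.000: state=(0.520, 0.196, 0.283)
t=2.500: state=(0.435, 0.191, 0.373)
t=3.000: state=(0.368, 0.174, 0.458)
t=3.500: state=(0.318, 0.150, 0.533)
t=4.000: state=(0.281, 0.124, 0.596)
t=4.500: state=(0.253, 0.099, 0.647)
t=5.000: state=(0.234, 0.078, 0.688)
t=5.500: state=(0.219, 0.061, 0.720)
t=6.000: state=(0.209, 0.046, 0.744)
t=6.500: state=(0.201, 0.035, 0.763)
t=7.000: state=(0.196, 0.027, 0.777)
t=7.500: state=(0.192, 0.020, 0.788)
t=8.000: state=(0.189, 0.015, 0.796)
t=8.500: state=(0.186, 0.011, 0.802)
t=9.000: state=(0.185, 0.008, 0.807)
t=9.400: state=(0.184, 0.007, 0.810)
compare at T: S=0.184, I=0.007, R=0.810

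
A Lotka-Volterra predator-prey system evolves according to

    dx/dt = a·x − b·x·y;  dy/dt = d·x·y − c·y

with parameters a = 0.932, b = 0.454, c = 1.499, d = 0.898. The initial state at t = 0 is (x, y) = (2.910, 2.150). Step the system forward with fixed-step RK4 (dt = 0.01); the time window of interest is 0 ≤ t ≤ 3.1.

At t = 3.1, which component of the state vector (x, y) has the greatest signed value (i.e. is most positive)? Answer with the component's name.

largest component: y

t=0.000: state=(2.910, 2.150)
step 1 (dt=0.01): k1=(-0.128, 2.395), k2=(-0.144, 2.408), k3=(-0.144, 2.408), k4=(-0.160, 2.419); state += dt/6·(k1+2k2+2k3+k4)
t=0.010: state=(2.909, 2.174)
t=0.020: state=(2.907, 2.198)
t=0.030: state=(2.905, 2.223)
continuing one RK4 step at a time; state shown every 20 steps (Δt=0.2):
t=0.200: state=(2.819, 2.670)
t=0.400: state=(2.599, 3.224)
t=0.600: state=(2.284, 3.707)
t=0.800: state=(1.935, 4.012)
t=1.000: state=(1.611, 4.084)
t=1.200: state=(1.347, 3.943)
t=1.400: state=(1.148, 3.652)
t=1.600: state=(1.010, 3.282)
t=1.800: state=(0.919, 2.890)
t=2.000: state=(0.867, 2.513)
t=2.200: state=(0.845, 2.170)
t=2.400: state=(0.847, 1.871)
t=2.600: state=(0.872, 1.618)
t=2.800: state=(0.916, 1.407)
t=3.000: state=(0.979, 1.236)
t=3.100: state=(1.018, 1.163)
compare at T: x=1.018, y=1.163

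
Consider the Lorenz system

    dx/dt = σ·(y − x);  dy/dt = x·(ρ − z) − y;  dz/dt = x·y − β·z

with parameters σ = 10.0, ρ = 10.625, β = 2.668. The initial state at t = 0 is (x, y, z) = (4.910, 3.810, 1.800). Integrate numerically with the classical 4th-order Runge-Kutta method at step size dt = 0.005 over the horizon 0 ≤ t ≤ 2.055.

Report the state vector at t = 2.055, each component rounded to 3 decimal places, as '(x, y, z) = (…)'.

(x, y, z) = (4.070, 4.757, 7.144)

t=0.000: state=(4.910, 3.810, 1.800)
step 1 (dt=0.005): k1=(-11.000, 39.521, 13.905), k2=(-9.737, 39.010, 14.190), k3=(-9.781, 39.035, 14.194), k4=(-8.559, 38.549, 14.478); state += dt/6·(k1+2k2+2k3+k4)
t=0.005: state=(4.861, 4.005, 1.871)
t=0.010: state=(4.824, 4.196, 1.945)
t=0.015: state=(4.798, 4.382, 2.021)
continuing one RK4 step at a time; state shown every 20 steps (Δt=0.1):
t=0.100: state=(5.500, 7.184, 3.868)
t=0.200: state=(7.500, 9.461, 7.878)
t=0.300: state=(8.644, 8.638, 12.819)
t=0.400: state=(7.364, 5.073, 14.756)
t=0.500: state=(4.863, 2.508, 13.241)
t=0.600: state=(3.022, 1.728, 10.818)
t=0.700: state=(2.197, 1.776, 8.663)
t=0.800: state=(2.062, 2.171, 6.992)
t=0.900: state=(2.366, 2.854, 5.837)
t=1.000: state=(3.036, 3.892, 5.268)
t=1.100: state=(4.083, 5.313, 5.481)
t=1.200: state=(5.441, 6.867, 6.786)
t=1.300: state=(6.732, 7.750, 9.216)
t=1.400: state=(7.204, 7.044, 11.730)
t=1.500: state=(6.448, 5.219, 12.700)
t=1.600: state=(5.079, 3.729, 11.944)
t=1.700: state=(3.958, 3.113, 10.457)
t=1.800: state=(3.406, 3.133, 8.988)
t=1.900: state=(3.370, 3.550, 7.860)
t=2.000: state=(3.733, 4.265, 7.230)
t=2.055: state=(4.070, 4.757, 7.144)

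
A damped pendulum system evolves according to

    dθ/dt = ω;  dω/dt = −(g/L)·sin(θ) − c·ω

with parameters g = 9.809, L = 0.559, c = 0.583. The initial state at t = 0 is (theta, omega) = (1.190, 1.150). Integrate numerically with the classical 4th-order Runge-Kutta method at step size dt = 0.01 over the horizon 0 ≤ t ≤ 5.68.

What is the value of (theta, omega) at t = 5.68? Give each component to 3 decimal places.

(theta, omega) = (-0.171, 0.697)

t=0.000: state=(1.190, 1.150)
step 1 (dt=0.01): k1=(1.150, -16.961), k2=(1.065, -16.949), k3=(1.065, -16.946), k4=(0.981, -16.931); state += dt/6·(k1+2k2+2k3+k4)
t=0.010: state=(1.201, 0.981)
t=0.020: state=(1.210, 0.811)
t=0.030: state=(1.217, 0.643)
continuing one RK4 step at a time; state shown every 20 steps (Δt=0.2):
t=0.200: state=(1.091, -2.054)
t=0.400: state=(0.440, -4.149)
t=0.600: state=(-0.394, -3.715)
t=0.800: state=(-0.904, -1.204)
t=1.000: state=(-0.860, 1.580)
t=1.200: state=(-0.341, 3.322)
t=1.400: state=(0.323, 2.943)
t=1.600: state=(0.720, 0.869)
t=1.800: state=(0.657, -1.427)
t=2.000: state=(0.217, -2.712)
t=2.200: state=(-0.306, -2.224)
t=2.400: state=(-0.586, -0.459)
t=2.600: state=(-0.486, 1.366)
t=2.800: state=(-0.106, 2.210)
t=3.000: state=(0.298, 1.604)
t=3.200: state=(0.475, 0.098)
t=3.400: state=(0.345, -1.299)
t=3.600: state=(0.018, -1.767)
t=3.800: state=(-0.283, -1.090)
t=4.000: state=(-0.378, 0.175)
t=4.200: state=(-0.230, 1.196)
t=4.400: state=(0.043, 1.374)
t=4.600: state=(0.260, 0.679)
t=4.800: state=(0.292, -0.354)
t=5.000: state=(0.141, -1.058)
t=5.200: state=(-0.081, -1.031)
t=5.400: state=(-0.228, -0.365)
t=5.600: state=(-0.217, 0.451)
t=5.680: state=(-0.171, 0.697)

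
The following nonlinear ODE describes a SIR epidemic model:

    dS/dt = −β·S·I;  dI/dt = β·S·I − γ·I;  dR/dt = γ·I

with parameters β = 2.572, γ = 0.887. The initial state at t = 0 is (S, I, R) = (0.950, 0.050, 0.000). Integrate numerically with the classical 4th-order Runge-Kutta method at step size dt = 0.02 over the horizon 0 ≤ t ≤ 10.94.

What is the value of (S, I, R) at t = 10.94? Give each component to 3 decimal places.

(S, I, R) = (0.063, 0.001, 0.936)

t=0.000: state=(0.950, 0.050, 0.000)
step 1 (dt=0.02): k1=(-0.122, 0.078, 0.044), k2=(-0.124, 0.079, 0.045), k3=(-0.124, 0.079, 0.045), k4=(-0.126, 0.080, 0.046); state += dt/6·(k1+2k2+2k3+k4)
t=0.020: state=(0.948, 0.052, 0.001)
t=0.040: state=(0.945, 0.053, 0.002)
t=0.060: state=(0.942, 0.055, 0.003)
continuing one RK4 step at a time; state shown every 25 steps (Δt=0.5):
t=0.500: state=(0.863, 0.104, 0.033)
t=1.000: state=(0.719, 0.185, 0.096)
t=1.500: state=(0.536, 0.267, 0.197)
t=2.000: state=(0.369, 0.305, 0.326)
t=2.500: state=(0.251, 0.290, 0.460)
t=3.000: state=(0.177, 0.244, 0.579)
t=3.500: state=(0.134, 0.191, 0.675)
t=4.000: state=(0.108, 0.143, 0.749)
t=4.500: state=(0.093, 0.104, 0.803)
t=5.000: state=(0.083, 0.075, 0.843)
t=5.500: state=(0.076, 0.053, 0.871)
t=6.000: state=(0.072, 0.038, 0.891)
t=6.500: state=(0.069, 0.026, 0.905)
t=7.000: state=(0.067, 0.018, 0.915)
t=7.500: state=(0.066, 0.013, 0.921)
t=8.000: state=(0.065, 0.009, 0.926)
t=8.500: state=(0.064, 0.006, 0.930)
t=9.000: state=(0.064, 0.004, 0.932)
t=9.500: state=(0.063, 0.003, 0.934)
t=10.000: state=(0.063, 0.002, 0.935)
t=10.500: state=(0.063, 0.001, 0.935)
t=10.940: state=(0.063, 0.001, 0.936)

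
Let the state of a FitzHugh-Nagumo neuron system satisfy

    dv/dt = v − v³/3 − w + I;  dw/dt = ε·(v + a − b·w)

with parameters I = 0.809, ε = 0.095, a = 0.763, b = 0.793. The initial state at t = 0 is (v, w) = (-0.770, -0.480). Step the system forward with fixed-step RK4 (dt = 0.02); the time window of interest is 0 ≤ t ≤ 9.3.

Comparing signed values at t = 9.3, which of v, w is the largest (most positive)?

largest component: v

t=0.000: state=(-0.770, -0.480)
step 1 (dt=0.02): k1=(0.671, 0.035), k2=(0.674, 0.036), k3=(0.674, 0.036), k4=(0.676, 0.037); state += dt/6·(k1+2k2+2k3+k4)
t=0.020: state=(-0.757, -0.479)
t=0.040: state=(-0.743, -0.479)
t=0.060: state=(-0.729, -0.478)
continuing one RK4 step at a time; state shown every 25 steps (Δt=0.5):
t=0.500: state=(-0.388, -0.454)
t=1.000: state=(0.170, -0.408)
t=1.500: state=(0.997, -0.331)
t=2.000: state=(1.745, -0.217)
t=2.500: state=(2.011, -0.084)
t=3.000: state=(2.039, 0.049)
t=3.500: state=(2.012, 0.177)
t=4.000: state=(1.974, 0.299)
t=4.500: state=(1.933, 0.415)
t=5.000: state=(1.892, 0.524)
t=5.500: state=(1.851, 0.628)
t=6.000: state=(1.810, 0.725)
t=6.500: state=(1.768, 0.818)
t=7.000: state=(1.726, 0.904)
t=7.500: state=(1.684, 0.986)
t=8.000: state=(1.641, 1.063)
t=8.500: state=(1.598, 1.134)
t=9.000: state=(1.554, 1.201)
t=9.300: state=(1.527, 1.240)
compare at T: v=1.527, w=1.240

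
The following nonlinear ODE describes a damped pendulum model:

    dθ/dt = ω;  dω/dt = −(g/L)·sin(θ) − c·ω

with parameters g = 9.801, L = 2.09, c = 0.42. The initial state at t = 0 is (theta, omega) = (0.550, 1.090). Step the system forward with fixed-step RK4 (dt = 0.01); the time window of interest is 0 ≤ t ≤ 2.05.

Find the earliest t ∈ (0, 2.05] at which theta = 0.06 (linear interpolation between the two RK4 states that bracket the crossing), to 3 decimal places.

t = 1.102

t=0.000: state=(0.550, 1.090)
step 1 (dt=0.01): k1=(1.090, -2.909), k2=(1.075, -2.925), k3=(1.075, -2.924), k4=(1.061, -2.939); state += dt/6·(k1+2k2+2k3+k4)
t=0.010: state=(0.561, 1.061)
t=0.020: state=(0.571, 1.031)
t=0.030: state=(0.581, 1.001)
continuing one RK4 step at a time; state shown every 10 steps (Δt=0.1):
t=0.100: state=(0.644, 0.786)
t=0.200: state=(0.707, 0.466)
t=0.300: state=(0.737, 0.142)
t=0.400: state=(0.735, -0.173)
t=0.500: state=(0.703, -0.469)
t=0.600: state=(0.642, -0.737)
t=0.700: state=(0.557, -0.966)
t=0.800: state=(0.451, -1.149)
t=0.900: state=(0.329, -1.276)
t=1.000: state=(0.198, -1.343)
t=1.100: state=(0.063, -1.347)
next step: t=1.110: state=(0.049, -1.344) — theta has crossed 0.06
linear interpolation between t=1.100 (0.06256) and t=1.110 (0.04910) → t≈1.102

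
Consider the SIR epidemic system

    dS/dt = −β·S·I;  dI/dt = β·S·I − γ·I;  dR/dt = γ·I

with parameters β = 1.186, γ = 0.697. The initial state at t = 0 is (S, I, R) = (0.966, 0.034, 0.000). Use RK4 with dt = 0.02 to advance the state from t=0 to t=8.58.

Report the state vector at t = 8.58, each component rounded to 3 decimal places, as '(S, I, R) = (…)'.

(S, I, R) = (0.383, 0.073, 0.544)

t=0.000: state=(0.966, 0.034, 0.000)
step 1 (dt=0.02): k1=(-0.039, 0.015, 0.024), k2=(-0.039, 0.015, 0.024), k3=(-0.039, 0.015, 0.024), k4=(-0.039, 0.015, 0.024); state += dt/6·(k1+2k2+2k3+k4)
t=0.020: state=(0.965, 0.034, 0.000)
t=0.040: state=(0.964, 0.035, 0.001)
t=0.060: state=(0.964, 0.035, 0.001)
continuing one RK4 step at a time; state shown every 25 steps (Δt=0.5):
t=0.500: state=(0.944, 0.042, 0.013)
t=1.000: state=(0.919, 0.052, 0.030)
t=1.500: state=(0.888, 0.063, 0.050)
t=2.000: state=(0.853, 0.074, 0.073)
t=2.500: state=(0.813, 0.086, 0.101)
t=3.000: state=(0.770, 0.097, 0.133)
t=3.500: state=(0.725, 0.106, 0.168)
t=4.000: state=(0.680, 0.114, 0.207)
t=4.500: state=(0.634, 0.118, 0.247)
t=5.000: state=(0.591, 0.120, 0.289)
t=5.500: state=(0.550, 0.119, 0.331)
t=6.000: state=(0.513, 0.115, 0.372)
t=6.500: state=(0.480, 0.109, 0.411)
t=7.000: state=(0.451, 0.101, 0.447)
t=7.500: state=(0.426, 0.093, 0.481)
t=8.000: state=(0.404, 0.084, 0.512)
t=8.500: state=(0.386, 0.075, 0.540)
t=8.580: state=(0.383, 0.073, 0.544)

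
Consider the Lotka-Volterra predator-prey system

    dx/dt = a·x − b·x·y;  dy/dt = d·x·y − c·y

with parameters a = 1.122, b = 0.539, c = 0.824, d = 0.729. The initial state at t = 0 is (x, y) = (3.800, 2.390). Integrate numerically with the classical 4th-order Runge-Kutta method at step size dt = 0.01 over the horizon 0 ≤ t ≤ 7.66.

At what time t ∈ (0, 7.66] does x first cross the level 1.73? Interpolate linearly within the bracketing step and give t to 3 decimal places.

t=0.000: state=(3.800, 2.390)
step 1 (dt=0.01): k1=(-0.632, 4.651), k2=(-0.679, 4.691), k3=(-0.679, 4.691), k4=(-0.726, 4.731); state += dt/6·(k1+2k2+2k3+k4)
t=0.010: state=(3.793, 2.437)
t=0.020: state=(3.785, 2.485)
t=0.030: state=(3.777, 2.533)
continuing one RK4 step at a time; state shown every 25 steps (Δt=0.25):
t=0.250: state=(3.337, 3.762)
t=0.500: state=(2.409, 5.188)
t=0.670: state=(1.754, 5.832)
next step: t=0.680: state=(1.719, 5.858) — x has crossed 1.73
linear interpolation between t=0.670 (1.75443) and t=0.680 (1.71920) → t≈0.677

t = 0.677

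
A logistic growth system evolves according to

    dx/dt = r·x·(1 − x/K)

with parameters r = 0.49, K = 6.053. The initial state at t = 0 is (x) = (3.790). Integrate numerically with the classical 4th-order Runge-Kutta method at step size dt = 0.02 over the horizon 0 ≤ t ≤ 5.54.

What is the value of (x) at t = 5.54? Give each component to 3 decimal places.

(x) = (5.823)

t=0.000: state=(3.790)
step 1 (dt=0.02): k1=(0.694), k2=(0.693), k3=(0.693), k4=(0.693); state += dt/6·(k1+2k2+2k3+k4)
t=0.020: state=(3.804)
t=0.040: state=(3.818)
t=0.060: state=(3.832)
continuing one RK4 step at a time; state shown every 10 steps (Δt=0.2):
t=0.200: state=(3.927)
t=0.400: state=(4.060)
t=0.600: state=(4.189)
t=0.800: state=(4.313)
t=1.000: state=(4.432)
t=1.200: state=(4.545)
t=1.400: state=(4.654)
t=1.600: state=(4.756)
t=1.800: state=(4.853)
t=2.000: state=(4.945)
t=2.200: state=(5.031)
t=2.400: state=(5.111)
t=2.600: state=(5.187)
t=2.800: state=(5.257)
t=3.000: state=(5.322)
t=3.200: state=(5.383)
t=3.400: state=(5.439)
t=3.600: state=(5.491)
t=3.800: state=(5.539)
t=4.000: state=(5.583)
t=4.200: state=(5.624)
t=4.400: state=(5.662)
t=4.600: state=(5.696)
t=4.800: state=(5.728)
t=5.000: state=(5.756)
t=5.200: state=(5.783)
t=5.400: state=(5.807)
t=5.540: state=(5.823)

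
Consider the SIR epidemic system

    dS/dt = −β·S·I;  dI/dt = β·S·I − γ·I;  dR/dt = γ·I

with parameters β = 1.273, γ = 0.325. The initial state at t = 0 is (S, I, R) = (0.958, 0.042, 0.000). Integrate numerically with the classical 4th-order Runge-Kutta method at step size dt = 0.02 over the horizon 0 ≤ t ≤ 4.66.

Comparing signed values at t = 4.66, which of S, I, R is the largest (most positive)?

t=0.000: state=(0.958, 0.042, 0.000)
step 1 (dt=0.02): k1=(-0.051, 0.038, 0.014), k2=(-0.052, 0.038, 0.014), k3=(-0.052, 0.038, 0.014), k4=(-0.052, 0.038, 0.014); state += dt/6·(k1+2k2+2k3+k4)
t=0.020: state=(0.957, 0.043, 0.000)
t=0.040: state=(0.956, 0.044, 0.001)
t=0.060: state=(0.955, 0.044, 0.001)
continuing one RK4 step at a time; state shown every 10 steps (Δt=0.2):
t=0.200: state=(0.947, 0.050, 0.003)
t=0.400: state=(0.934, 0.060, 0.007)
t=0.600: state=(0.918, 0.071, 0.011)
t=0.800: state=(0.901, 0.084, 0.016)
t=1.000: state=(0.880, 0.098, 0.022)
t=1.200: state=(0.856, 0.115, 0.029)
t=1.400: state=(0.830, 0.134, 0.037)
t=1.600: state=(0.800, 0.154, 0.046)
t=1.800: state=(0.767, 0.176, 0.057)
t=2.000: state=(0.731, 0.200, 0.069)
t=2.200: state=(0.693, 0.224, 0.083)
t=2.400: state=(0.652, 0.250, 0.098)
t=2.600: state=(0.610, 0.275, 0.115)
t=2.800: state=(0.567, 0.299, 0.134)
t=3.000: state=(0.524, 0.322, 0.154)
t=3.200: state=(0.481, 0.343, 0.176)
t=3.400: state=(0.440, 0.361, 0.199)
t=3.600: state=(0.401, 0.377, 0.223)
t=3.800: state=(0.363, 0.389, 0.247)
t=4.000: state=(0.329, 0.398, 0.273)
t=4.200: state=(0.297, 0.404, 0.299)
t=4.400: state=(0.268, 0.407, 0.326)
t=4.600: state=(0.241, 0.407, 0.352)
t=4.660: state=(0.234, 0.406, 0.360)
compare at T: S=0.234, I=0.406, R=0.360

largest component: I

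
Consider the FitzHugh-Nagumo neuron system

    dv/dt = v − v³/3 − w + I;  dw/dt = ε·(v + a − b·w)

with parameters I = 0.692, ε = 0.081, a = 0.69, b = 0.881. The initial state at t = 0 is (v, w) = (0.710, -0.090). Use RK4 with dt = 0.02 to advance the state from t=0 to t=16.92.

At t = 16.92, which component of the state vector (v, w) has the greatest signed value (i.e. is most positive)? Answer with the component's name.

t=0.000: state=(0.710, -0.090)
step 1 (dt=0.02): k1=(1.373, 0.120), k2=(1.378, 0.121), k3=(1.378, 0.121), k4=(1.383, 0.122); state += dt/6·(k1+2k2+2k3+k4)
t=0.020: state=(0.738, -0.088)
t=0.040: state=(0.765, -0.085)
t=0.060: state=(0.793, -0.083)
continuing one RK4 step at a time; state shown every 50 steps (Δt=1):
t=1.000: state=(1.806, 0.076)
t=2.000: state=(1.925, 0.273)
t=3.000: state=(1.867, 0.457)
t=4.000: state=(1.798, 0.623)
t=5.000: state=(1.728, 0.772)
t=6.000: state=(1.657, 0.905)
t=7.000: state=(1.585, 1.023)
t=8.000: state=(1.511, 1.127)
t=9.000: state=(1.435, 1.219)
t=10.000: state=(1.356, 1.298)
t=11.000: state=(1.272, 1.365)
t=12.000: state=(1.180, 1.421)
t=13.000: state=(1.076, 1.465)
t=14.000: state=(0.951, 1.498)
t=15.000: state=(0.783, 1.517)
t=16.000: state=(0.519, 1.518)
t=16.920: state=(0.038, 1.493)
compare at T: v=0.038, w=1.493

largest component: w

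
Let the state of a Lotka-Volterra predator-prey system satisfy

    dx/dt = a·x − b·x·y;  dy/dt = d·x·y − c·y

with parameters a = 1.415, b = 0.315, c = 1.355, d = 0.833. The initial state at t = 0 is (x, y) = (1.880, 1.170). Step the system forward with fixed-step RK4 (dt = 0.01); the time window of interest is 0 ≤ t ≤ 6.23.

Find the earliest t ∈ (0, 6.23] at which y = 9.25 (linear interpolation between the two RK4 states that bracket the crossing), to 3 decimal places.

t = 1.444

t=0.000: state=(1.880, 1.170)
step 1 (dt=0.01): k1=(1.967, 0.247), k2=(1.977, 0.257), k3=(1.977, 0.257), k4=(1.986, 0.267); state += dt/6·(k1+2k2+2k3+k4)
t=0.010: state=(1.900, 1.173)
t=0.020: state=(1.920, 1.175)
t=0.030: state=(1.940, 1.178)
continuing one RK4 step at a time; state shown every 25 steps (Δt=0.25):
t=0.250: state=(2.432, 1.304)
t=0.500: state=(3.089, 1.648)
t=0.750: state=(3.766, 2.402)
t=1.000: state=(4.205, 3.955)
t=1.250: state=(3.968, 6.703)
t=1.440: state=(3.223, 9.201)
next step: t=1.450: state=(3.175, 9.322) — y has crossed 9.25
linear interpolation between t=1.440 (9.20117) and t=1.450 (9.32248) → t≈1.444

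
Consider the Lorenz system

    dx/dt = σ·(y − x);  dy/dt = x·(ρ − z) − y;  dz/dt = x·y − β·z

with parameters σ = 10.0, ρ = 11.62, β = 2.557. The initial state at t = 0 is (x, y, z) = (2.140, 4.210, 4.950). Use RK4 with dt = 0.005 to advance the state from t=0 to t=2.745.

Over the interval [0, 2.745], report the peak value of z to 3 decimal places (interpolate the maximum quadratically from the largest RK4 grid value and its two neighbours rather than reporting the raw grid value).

max z = 14.833

t=0.000: state=(2.140, 4.210, 4.950)
step 1 (dt=0.005): k1=(20.700, 10.064, -3.648), k2=(20.434, 10.404, -3.351), k3=(20.449, 10.397, -3.354), k4=(20.197, 10.731, -3.058); state += dt/6·(k1+2k2+2k3+k4)
t=0.005: state=(2.242, 4.262, 4.933)
t=0.010: state=(2.342, 4.317, 4.919)
t=0.015: state=(2.440, 4.376, 4.909)
continuing one RK4 step at a time; state shown every 20 steps (Δt=0.1):
t=0.100: state=(3.970, 5.760, 5.211)
t=0.200: state=(5.863, 7.819, 7.045)
t=0.300: state=(7.598, 8.882, 10.613)
t=0.400: state=(7.982, 7.353, 14.047)
t=0.500: state=(6.535, 4.541, 14.709)
t=0.600: state=(4.566, 2.833, 13.120)
t=0.700: state=(3.259, 2.386, 11.013)
t=0.800: state=(2.761, 2.595, 9.165)
t=0.900: state=(2.857, 3.191, 7.801)
t=1.000: state=(3.401, 4.147, 7.047)
t=1.100: state=(4.335, 5.444, 7.100)
t=1.200: state=(5.553, 6.819, 8.212)
t=1.300: state=(6.681, 7.551, 10.339)
t=1.400: state=(7.067, 6.901, 12.514)
t=1.500: state=(6.388, 5.301, 13.350)
t=1.600: state=(5.177, 3.977, 12.665)
t=1.700: state=(4.177, 3.426, 11.290)
t=1.800: state=(3.698, 3.482, 9.912)
t=1.900: state=(3.714, 3.945, 8.872)
t=2.000: state=(4.127, 4.705, 8.360)
t=2.100: state=(4.831, 5.632, 8.525)
t=2.200: state=(5.651, 6.436, 9.428)
t=2.300: state=(6.275, 6.676, 10.814)
t=2.400: state=(6.364, 6.131, 12.002)
t=2.500: state=(5.869, 5.173, 12.355)
t=2.600: state=(5.122, 4.396, 11.862)
t=2.700: state=(4.518, 4.066, 10.954)
t=2.745: state=(4.351, 4.059, 10.527)
largest grid value and its neighbours: z(0.465)=14.82910, z(0.470)=14.83275, z(0.475)=14.82906
parabola through these three points peaks at t≈0.470 with z≈14.83275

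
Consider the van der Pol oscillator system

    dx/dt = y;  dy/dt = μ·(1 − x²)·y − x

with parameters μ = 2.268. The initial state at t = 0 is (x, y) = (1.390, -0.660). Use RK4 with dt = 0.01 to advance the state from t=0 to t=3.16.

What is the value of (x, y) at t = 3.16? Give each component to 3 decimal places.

t=0.000: state=(1.390, -0.660)
step 1 (dt=0.01): k1=(-0.660, 0.005), k2=(-0.660, -0.005), k3=(-0.660, -0.005), k4=(-0.660, -0.015); state += dt/6·(k1+2k2+2k3+k4)
t=0.010: state=(1.383, -0.660)
t=0.020: state=(1.377, -0.660)
t=0.030: state=(1.370, -0.661)
continuing one RK4 step at a time; state shown every 20 steps (Δt=0.2):
t=0.200: state=(1.256, -0.696)
t=0.400: state=(1.107, -0.799)
t=0.600: state=(0.931, -0.987)
t=0.800: state=(0.703, -1.320)
t=1.000: state=(0.384, -1.935)
t=1.200: state=(-0.104, -3.029)
t=1.400: state=(-0.837, -4.160)
t=1.600: state=(-1.602, -2.982)
t=1.800: state=(-1.964, -0.822)
t=2.000: state=(-2.027, 0.010)
t=2.200: state=(-1.999, 0.221)
t=2.400: state=(-1.948, 0.280)
t=2.600: state=(-1.890, 0.306)
t=2.800: state=(-1.826, 0.326)
t=3.000: state=(-1.759, 0.347)
t=3.160: state=(-1.702, 0.366)

(x, y) = (-1.702, 0.366)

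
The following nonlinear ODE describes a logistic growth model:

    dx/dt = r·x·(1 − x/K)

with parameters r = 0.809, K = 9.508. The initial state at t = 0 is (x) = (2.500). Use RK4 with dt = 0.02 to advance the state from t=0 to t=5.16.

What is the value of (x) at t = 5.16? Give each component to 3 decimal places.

(x) = (9.115)

t=0.000: state=(2.500)
step 1 (dt=0.02): k1=(1.491), k2=(1.496), k3=(1.496), k4=(1.502); state += dt/6·(k1+2k2+2k3+k4)
t=0.020: state=(2.530)
t=0.040: state=(2.560)
t=0.060: state=(2.590)
continuing one RK4 step at a time; state shown every 10 steps (Δt=0.2):
t=0.200: state=(2.809)
t=0.400: state=(3.140)
t=0.600: state=(3.489)
t=0.800: state=(3.853)
t=1.000: state=(4.229)
t=1.200: state=(4.612)
t=1.400: state=(4.996)
t=1.600: state=(5.377)
t=1.800: state=(5.750)
t=2.000: state=(6.111)
t=2.200: state=(6.456)
t=2.400: state=(6.781)
t=2.600: state=(7.084)
t=2.800: state=(7.365)
t=3.000: state=(7.621)
t=3.200: state=(7.854)
t=3.400: state=(8.064)
t=3.600: state=(8.251)
t=3.800: state=(8.417)
t=4.000: state=(8.564)
t=4.200: state=(8.693)
t=4.400: state=(8.806)
t=4.600: state=(8.904)
t=4.800: state=(8.989)
t=5.000: state=(9.063)
t=5.160: state=(9.115)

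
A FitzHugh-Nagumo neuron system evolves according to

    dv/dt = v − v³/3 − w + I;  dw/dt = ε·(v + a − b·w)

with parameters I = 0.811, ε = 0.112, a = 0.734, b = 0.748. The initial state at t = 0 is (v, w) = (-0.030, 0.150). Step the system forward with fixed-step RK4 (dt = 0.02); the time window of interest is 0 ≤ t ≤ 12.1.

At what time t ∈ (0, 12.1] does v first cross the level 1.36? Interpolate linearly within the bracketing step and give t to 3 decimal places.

t = 1.380

t=0.000: state=(-0.030, 0.150)
step 1 (dt=0.02): k1=(0.631, 0.066), k2=(0.637, 0.067), k3=(0.637, 0.067), k4=(0.642, 0.068); state += dt/6·(k1+2k2+2k3+k4)
t=0.020: state=(-0.017, 0.151)
t=0.040: state=(-0.004, 0.153)
t=0.060: state=(0.009, 0.154)
continuing one RK4 step at a time; state shown every 25 steps (Δt=0.5):
t=0.500: state=(0.366, 0.193)
t=1.000: state=(0.926, 0.260)
t=1.380: state=(1.360, 0.331)
next step: t=1.400: state=(1.380, 0.335) — v has crossed 1.36
linear interpolation between t=1.380 (1.35992) and t=1.400 (1.37974) → t≈1.380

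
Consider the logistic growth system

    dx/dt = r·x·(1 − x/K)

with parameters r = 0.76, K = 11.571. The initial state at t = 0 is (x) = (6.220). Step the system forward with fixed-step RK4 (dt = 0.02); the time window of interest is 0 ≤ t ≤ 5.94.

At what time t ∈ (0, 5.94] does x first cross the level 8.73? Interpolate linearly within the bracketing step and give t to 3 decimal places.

t=0.000: state=(6.220)
step 1 (dt=0.02): k1=(2.186), k2=(2.185), k3=(2.185), k4=(2.183); state += dt/6·(k1+2k2+2k3+k4)
t=0.020: state=(6.264)
t=0.040: state=(6.307)
t=0.060: state=(6.351)
continuing one RK4 step at a time; state shown every 10 steps (Δt=0.2):
t=0.200: state=(6.654)
t=0.400: state=(7.078)
t=0.600: state=(7.488)
t=0.800: state=(7.880)
t=1.000: state=(8.251)
t=1.200: state=(8.599)
t=1.260: state=(8.699)
next step: t=1.280: state=(8.731) — x has crossed 8.73
linear interpolation between t=1.260 (8.69876) and t=1.280 (8.73145) → t≈1.279

t = 1.279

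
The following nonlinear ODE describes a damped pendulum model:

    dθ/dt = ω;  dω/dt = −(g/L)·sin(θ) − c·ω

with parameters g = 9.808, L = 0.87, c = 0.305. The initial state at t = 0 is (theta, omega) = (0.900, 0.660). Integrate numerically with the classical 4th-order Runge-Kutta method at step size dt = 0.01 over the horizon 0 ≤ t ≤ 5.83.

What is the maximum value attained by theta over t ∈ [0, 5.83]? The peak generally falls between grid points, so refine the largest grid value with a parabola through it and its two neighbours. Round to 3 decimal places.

max theta = 0.924

t=0.000: state=(0.900, 0.660)
step 1 (dt=0.01): k1=(0.660, -9.032), k2=(0.615, -9.041), k3=(0.615, -9.040), k4=(0.570, -9.048); state += dt/6·(k1+2k2+2k3+k4)
t=0.010: state=(0.906, 0.570)
t=0.020: state=(0.911, 0.479)
t=0.030: state=(0.916, 0.388)
continuing one RK4 step at a time; state shown every 20 steps (Δt=0.2):
t=0.200: state=(0.853, -1.100)
t=0.400: state=(0.489, -2.422)
t=0.600: state=(-0.049, -2.756)
t=0.800: state=(-0.535, -1.936)
t=1.000: state=(-0.778, -0.445)
t=1.200: state=(-0.709, 1.103)
t=1.400: state=(-0.368, 2.185)
t=1.600: state=(0.102, 2.344)
t=1.800: state=(0.503, 1.525)
t=2.000: state=(0.677, 0.177)
t=2.200: state=(0.575, -1.152)
t=2.400: state=(0.250, -1.981)
t=2.600: state=(-0.159, -1.956)
t=2.800: state=(-0.478, -1.125)
t=3.000: state=(-0.584, 0.088)
t=3.200: state=(-0.450, 1.197)
t=3.400: state=(-0.141, 1.778)
t=3.600: state=(0.209, 1.588)
t=3.800: state=(0.451, 0.756)
t=4.000: state=(0.495, -0.320)
t=4.200: state=(0.335, -1.210)
t=4.400: state=(0.047, -1.562)
t=4.600: state=(-0.244, -1.241)
t=4.800: state=(-0.416, -0.429)
t=5.000: state=(-0.408, 0.503)
t=5.200: state=(-0.232, 1.182)
t=5.400: state=(0.029, 1.335)
t=5.600: state=(0.263, 0.920)
t=5.800: state=(0.374, 0.153)
t=5.830: state=(0.376, 0.028)
largest grid value and its neighbours: theta(0.060)=0.92331, theta(0.070)=0.92403, theta(0.080)=0.92385
parabola through these three points peaks at t≈0.073 with theta≈0.92407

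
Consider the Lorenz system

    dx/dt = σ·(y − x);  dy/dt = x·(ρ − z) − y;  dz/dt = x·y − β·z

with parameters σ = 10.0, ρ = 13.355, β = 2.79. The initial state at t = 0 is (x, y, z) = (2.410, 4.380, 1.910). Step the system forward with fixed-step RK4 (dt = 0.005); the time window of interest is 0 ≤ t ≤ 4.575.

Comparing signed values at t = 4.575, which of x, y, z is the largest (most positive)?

largest component: z

t=0.000: state=(2.410, 4.380, 1.910)
step 1 (dt=0.005): k1=(19.700, 23.202, 5.227), k2=(19.788, 23.676, 5.549), k3=(19.797, 23.675, 5.550), k4=(19.894, 24.147, 5.880); state += dt/6·(k1+2k2+2k3+k4)
t=0.005: state=(2.509, 4.498, 1.938)
t=0.010: state=(2.609, 4.621, 1.969)
t=0.015: state=(2.710, 4.749, 2.003)
continuing one RK4 step at a time; state shown every 40 steps (Δt=0.2):
t=0.200: state=(8.058, 11.580, 8.083)
t=0.400: state=(8.881, 5.144, 19.668)
t=0.600: state=(2.301, 0.687, 12.826)
t=0.800: state=(1.265, 1.426, 7.560)
t=1.000: state=(2.431, 3.501, 4.998)
t=1.200: state=(6.054, 8.607, 6.946)
t=1.400: state=(9.360, 8.577, 16.844)
t=1.600: state=(4.540, 2.304, 14.791)
t=1.800: state=(2.574, 2.583, 9.508)
t=2.000: state=(3.847, 5.082, 7.255)
t=2.200: state=(7.217, 8.961, 10.583)
t=2.400: state=(7.733, 6.210, 16.203)
t=2.600: state=(4.318, 3.198, 13.016)
t=2.800: state=(3.767, 4.205, 9.494)
t=3.000: state=(5.654, 6.971, 9.519)
t=3.200: state=(7.628, 7.760, 13.834)
t=3.400: state=(5.920, 4.638, 14.390)
t=3.600: state=(4.364, 4.206, 11.343)
t=3.800: state=(5.102, 5.895, 10.058)
t=4.000: state=(6.811, 7.424, 12.216)
t=4.200: state=(6.596, 5.840, 14.184)
t=4.400: state=(5.082, 4.607, 12.495)
t=4.575: state=(4.948, 5.243, 10.957)
compare at T: x=4.948, y=5.243, z=10.957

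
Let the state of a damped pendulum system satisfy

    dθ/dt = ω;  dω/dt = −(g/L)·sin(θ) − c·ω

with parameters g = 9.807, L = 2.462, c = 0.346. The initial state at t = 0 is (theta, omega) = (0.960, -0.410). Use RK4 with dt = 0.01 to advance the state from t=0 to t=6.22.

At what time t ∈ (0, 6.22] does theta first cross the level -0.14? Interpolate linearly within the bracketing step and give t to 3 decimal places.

t = 0.850

t=0.000: state=(0.960, -0.410)
step 1 (dt=0.01): k1=(-0.410, -3.121), k2=(-0.426, -3.111), k3=(-0.426, -3.111), k4=(-0.441, -3.101); state += dt/6·(k1+2k2+2k3+k4)
t=0.010: state=(0.956, -0.441)
t=0.020: state=(0.951, -0.472)
t=0.030: state=(0.946, -0.503)
continuing one RK4 step at a time; state shown every 25 steps (Δt=0.25):
t=0.250: state=(0.766, -1.108)
t=0.500: state=(0.427, -1.555)
t=0.750: state=(0.020, -1.635)
t=0.840: state=(-0.125, -1.566)
next step: t=0.850: state=(-0.140, -1.555) — theta has crossed -0.14
linear interpolation between t=0.840 (-0.12457) and t=0.850 (-0.14018) → t≈0.850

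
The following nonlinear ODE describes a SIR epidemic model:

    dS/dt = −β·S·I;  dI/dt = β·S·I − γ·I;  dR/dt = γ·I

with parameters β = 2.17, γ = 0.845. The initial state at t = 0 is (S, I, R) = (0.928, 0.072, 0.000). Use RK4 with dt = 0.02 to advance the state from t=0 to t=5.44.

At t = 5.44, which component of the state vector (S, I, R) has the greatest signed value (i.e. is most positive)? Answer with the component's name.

largest component: R

t=0.000: state=(0.928, 0.072, 0.000)
step 1 (dt=0.02): k1=(-0.145, 0.084, 0.061), k2=(-0.146, 0.085, 0.062), k3=(-0.146, 0.085, 0.062), k4=(-0.148, 0.086, 0.062); state += dt/6·(k1+2k2+2k3+k4)
t=0.020: state=(0.925, 0.074, 0.001)
t=0.040: state=(0.922, 0.075, 0.002)
t=0.060: state=(0.919, 0.077, 0.004)
continuing one RK4 step at a time; state shown every 10 steps (Δt=0.2):
t=0.200: state=(0.896, 0.090, 0.014)
t=0.400: state=(0.858, 0.112, 0.031)
t=0.600: state=(0.813, 0.136, 0.052)
t=0.800: state=(0.762, 0.161, 0.077)
t=1.000: state=(0.707, 0.187, 0.106)
t=1.200: state=(0.648, 0.212, 0.140)
t=1.400: state=(0.588, 0.234, 0.178)
t=1.600: state=(0.529, 0.252, 0.219)
t=1.800: state=(0.473, 0.265, 0.262)
t=2.000: state=(0.421, 0.271, 0.308)
t=2.200: state=(0.374, 0.272, 0.354)
t=2.400: state=(0.333, 0.268, 0.400)
t=2.600: state=(0.297, 0.259, 0.444)
t=2.800: state=(0.266, 0.247, 0.487)
t=3.000: state=(0.239, 0.233, 0.528)
t=3.200: state=(0.217, 0.217, 0.566)
t=3.400: state=(0.198, 0.201, 0.601)
t=3.600: state=(0.182, 0.184, 0.633)
t=3.800: state=(0.169, 0.168, 0.663)
t=4.000: state=(0.158, 0.152, 0.690)
t=4.200: state=(0.148, 0.137, 0.715)
t=4.400: state=(0.140, 0.123, 0.737)
t=4.600: state=(0.133, 0.111, 0.756)
t=4.800: state=(0.127, 0.099, 0.774)
t=5.000: state=(0.122, 0.088, 0.790)
t=5.200: state=(0.118, 0.078, 0.804)
t=5.400: state=(0.114, 0.070, 0.816)
t=5.440: state=(0.113, 0.068, 0.819)
compare at T: S=0.113, I=0.068, R=0.819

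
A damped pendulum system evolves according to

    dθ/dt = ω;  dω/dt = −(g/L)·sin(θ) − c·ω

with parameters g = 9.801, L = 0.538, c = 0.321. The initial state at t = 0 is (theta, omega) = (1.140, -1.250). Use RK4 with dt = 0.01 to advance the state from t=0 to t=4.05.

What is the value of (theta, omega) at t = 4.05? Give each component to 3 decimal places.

(theta, omega) = (-0.321, 2.153)

t=0.000: state=(1.140, -1.250)
step 1 (dt=0.01): k1=(-1.250, -16.152), k2=(-1.331, -16.078), k3=(-1.330, -16.075), k4=(-1.411, -15.997); state += dt/6·(k1+2k2+2k3+k4)
t=0.010: state=(1.127, -1.411)
t=0.020: state=(1.112, -1.570)
t=0.030: state=(1.095, -1.727)
continuing one RK4 step at a time; state shown every 20 steps (Δt=0.2):
t=0.200: state=(0.599, -3.927)
t=0.400: state=(-0.270, -4.244)
t=0.600: state=(-0.916, -1.920)
t=0.800: state=(-0.990, 1.177)
t=1.000: state=(-0.492, 3.555)
t=1.200: state=(0.279, 3.692)
t=1.400: state=(0.826, 1.516)
t=1.600: state=(0.845, -1.304)
t=1.800: state=(0.359, -3.289)
t=2.000: state=(-0.323, -3.124)
t=2.200: state=(-0.757, -1.016)
t=2.400: state=(-0.703, 1.509)
t=2.600: state=(-0.220, 3.044)
t=2.800: state=(0.374, 2.545)
t=3.000: state=(0.692, 0.491)
t=3.200: state=(0.562, -1.711)
t=3.400: state=(0.085, -2.766)
t=3.600: state=(-0.417, -1.962)
t=3.800: state=(-0.620, 0.010)
t=4.000: state=(-0.422, 1.854)
t=4.050: state=(-0.321, 2.153)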